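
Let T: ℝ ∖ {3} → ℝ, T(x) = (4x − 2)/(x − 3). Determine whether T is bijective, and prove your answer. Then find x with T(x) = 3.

-7

If T(x) = 4, cross-multiplying gives 1(4x − 2) = 4(x − 3), which simplifies to −2 = −12 — false.  So 4 has no preimage and T is not surjective.
So T is not bijective.
Solving T(x) = 3: cross-multiplying gives 4x − 2 = 3(x − 3), which rearranges to 1x = −7, so x = −7.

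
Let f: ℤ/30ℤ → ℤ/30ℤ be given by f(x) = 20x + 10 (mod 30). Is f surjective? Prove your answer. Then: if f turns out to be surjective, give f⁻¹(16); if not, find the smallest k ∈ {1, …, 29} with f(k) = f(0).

Recall: f is surjective if every y in the codomain equals f(x) for some x in the domain.
Since gcd(20, 30) = 10, we have 20x ≡ 0 (mod 10) for all x, so f(x) ≡ 0 (mod 10).
But 1 ≢ 0 (mod 10), so 1 ∈ ℤ/30ℤ has no preimage. So f is not surjective.
Since f is not surjective, we find the least positive k with f(k) = f(0): this means 20k ≡ 0 (mod 30), i.e. 30 ∣ 20k. Since gcd(20, 30) = 10, dividing through by 10 this holds exactly when 3 ∣ 2k, and as gcd(2, 3) = 1, exactly when 3 ∣ k.
The smallest positive such k is 3.

3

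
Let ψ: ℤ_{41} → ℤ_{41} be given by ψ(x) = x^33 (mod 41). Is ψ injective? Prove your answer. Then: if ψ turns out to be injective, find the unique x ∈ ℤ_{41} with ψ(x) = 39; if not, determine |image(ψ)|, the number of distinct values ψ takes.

5

Since 41 is prime, the nonzero elements of ℤ_{41} form a cyclic group of order 40.
As gcd(33, 40) = 1, raising to the 33rd power is a bijection on this group: if s^33 ≡ t^33 then (st^{−1})^33 = 1, and the only element of order dividing gcd(33, 40) = 1 is 1, so s = t.
With ψ(0) = 0 this makes ψ injective on all of ℤ_{41}, hence bijective (finite equal-size domain and codomain). In particular ψ is injective.
Since ψ is injective, we find the preimage of 39. The inverse of x ↦ x^33 on (ℤ_{41})^× is x ↦ x^17, because 33·17 = 561 = 14·40 + 1 ≡ 1 (mod 40) and x^{40} = 1 for x ≠ 0 (Fermat). So ψ⁻¹(39) = 39^17 mod 41.
Repeated squaring mod 41: 39^1 ≡ 39, 39^2 ≡ 39² = 1521 ≡ 4, 39^4 ≡ 4² = 16, 39^8 ≡ 16² = 256 ≡ 10, 39^16 ≡ 10² = 100 ≡ 18. Since 17 = 16 + 1, 39^17 ≡ 18·39: 18·39 = 702 ≡ 5. So 39^17 ≡ 5 (mod 41).
Hence ψ⁻¹(39) = 5.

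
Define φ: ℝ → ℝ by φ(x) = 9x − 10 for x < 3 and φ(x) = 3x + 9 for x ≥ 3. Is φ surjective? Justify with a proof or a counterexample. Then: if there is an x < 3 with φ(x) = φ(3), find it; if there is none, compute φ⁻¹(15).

25/9

Both pieces are strictly increasing (slopes 9 and 3), so each is injective on its own interval.
The left piece maps (−∞, 3) onto (−∞, 17); the right piece maps [3, ∞) onto [18, ∞).
The union (−∞, 17) ∪ [18, ∞) omits the interval between 17 and 18; in particular 17 has no preimage. So φ is not surjective.
Because the two images are disjoint, no x < 3 has φ(x) = φ(3), so we compute φ⁻¹(15): 15 lies in (−∞, 17), so solve 9x − 10 = 15: x = (15 + 10)/9 = 25/9.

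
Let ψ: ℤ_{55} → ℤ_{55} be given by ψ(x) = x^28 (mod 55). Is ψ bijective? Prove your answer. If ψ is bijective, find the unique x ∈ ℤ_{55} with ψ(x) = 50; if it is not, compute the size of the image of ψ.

12

ψ(4): Repeated squaring mod 55: 4^1 ≡ 4, 4^2 ≡ 4² = 16, 4^4 ≡ 16² = 256 ≡ 36, 4^8 ≡ 36² = 1296 ≡ 31, 4^16 ≡ 31² = 961 ≡ 26. Since 28 = 16 + 8 + 4, 4^28 ≡ 26·31·36: 26·31 = 806 ≡ 36, then 36·36 = 1296 ≡ 31. So 4^28 ≡ 31 (mod 55).
ψ(7): Repeated squaring mod 55: 7^1 ≡ 7, 7^2 ≡ 7² = 49, 7^4 ≡ 49² = 2401 ≡ 36, 7^8 ≡ 36² = 1296 ≡ 31, 7^16 ≡ 31² = 961 ≡ 26. Since 28 = 16 + 8 + 4, 7^28 ≡ 26·31·36: 26·31 = 806 ≡ 36, then 36·36 = 1296 ≡ 31. So 7^28 ≡ 31 (mod 55).
So ψ(4) = ψ(7) = 31 while 4 ≠ 7, so ψ is not injective, hence not bijective.
Since ψ is not bijective, we determine |image(ψ)|. Computing x^28 mod 55 for each x (by repeated squaring, reducing mod 55 at every step), the values ψ(0), ψ(1), …, ψ(54) are: 0, 1, 36, 16, 31, 15, 26, 31, 16, 36, 45, 11, 1, 36, 16, 20, 26, 26, 31, 16, 25, 1, 11, 1, 36, 5, 31, 26, 26, 31, 5, 36, 1, 11, 1, 25, 16, 31, 26, 26, 20, 16, 36, 1, 11, 45, 36, 16, 31, 26, 15, 31, 16, 36, 1.
The distinct values are {0, 1, 5, 11, 15, 16, 20, 25, 26, 31, 36, 45}; there are 12 of them.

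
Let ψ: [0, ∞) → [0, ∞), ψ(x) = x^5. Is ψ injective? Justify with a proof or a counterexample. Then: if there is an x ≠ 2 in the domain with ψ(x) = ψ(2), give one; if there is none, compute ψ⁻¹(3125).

5

On [0, ∞), x ↦ x^5 is strictly increasing, so ψ(u) = ψ(v) forces u = v. Thus ψ is injective.
Since x ↦ x^5 is strictly increasing on [0, ∞), it is injective there, so no x ≠ 2 in the domain has ψ(x) = ψ(2). We therefore compute ψ⁻¹(3125) = 3125^{1/5} = 5 (indeed 5^5 = 3125).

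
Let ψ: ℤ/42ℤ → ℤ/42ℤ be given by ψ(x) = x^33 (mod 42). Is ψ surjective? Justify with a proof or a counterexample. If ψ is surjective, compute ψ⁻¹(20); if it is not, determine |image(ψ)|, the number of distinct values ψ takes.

ψ(2): Repeated squaring mod 42: 2^1 ≡ 2, 2^2 ≡ 2² = 4, 2^4 ≡ 4² = 16, 2^8 ≡ 16² = 256 ≡ 4, 2^16 ≡ 4² = 16, 2^32 ≡ 16² = 256 ≡ 4. Since 33 = 32 + 1, 2^33 ≡ 4·2: 4·2 = 8. So 2^33 ≡ 8 (mod 42).
ψ(8): Repeated squaring mod 42: 8^1 ≡ 8, 8^2 ≡ 8² = 64 ≡ 22, 8^4 ≡ 22² = 484 ≡ 22, 8^8 ≡ 22² = 484 ≡ 22, 8^16 ≡ 22² = 484 ≡ 22, 8^32 ≡ 22² = 484 ≡ 22. Since 33 = 32 + 1, 8^33 ≡ 22·8: 22·8 = 176 ≡ 8. So 8^33 ≡ 8 (mod 42).
So ψ(2) = ψ(8) = 8 while 2 ≠ 8, thus ψ is not injective.
A non-injective map from the 42-element set ℤ/42ℤ to itself takes at most 41 distinct values, so it cannot be surjective. Therefore ψ is not surjective.
Since ψ is not surjective, we determine |image(ψ)|. Computing x^33 mod 42 for each x (by repeated squaring, reducing mod 42 at every step), the values ψ(0), ψ(1), …, ψ(41) are: 0, 1, 8, 27, 22, 41, 6, 7, 8, 15, 34, 29, 6, 13, 14, 15, 22, 41, 36, 13, 20, 21, 22, 29, 6, 1, 20, 27, 28, 29, 36, 13, 8, 27, 34, 35, 36, 1, 20, 15, 34, 41.
The distinct values are {0, 1, 6, 7, 8, 13, 14, 15, 20, 21, 22, 27, 28, 29, 34, 35, 36, 41}; there are 18 of them.

18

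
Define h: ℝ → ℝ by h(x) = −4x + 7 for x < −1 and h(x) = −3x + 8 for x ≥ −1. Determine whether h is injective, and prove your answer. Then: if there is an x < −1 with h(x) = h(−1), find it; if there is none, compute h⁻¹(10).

Both pieces are strictly decreasing (slopes −4 and −3), so each is injective on its own interval.
The left piece maps (−∞, −1) onto (11, ∞); the right piece maps [−1, ∞) onto (−∞, 11].
These images are disjoint, so no value is attained by both pieces. So h is injective.
Because the two images are disjoint, no x < −1 has h(x) = h(−1), so we compute h⁻¹(10): 10 lies in (−∞, 11], so solve −3x + 8 = 10: x = (10 − 8)/(−3) = −2/3.

-2/3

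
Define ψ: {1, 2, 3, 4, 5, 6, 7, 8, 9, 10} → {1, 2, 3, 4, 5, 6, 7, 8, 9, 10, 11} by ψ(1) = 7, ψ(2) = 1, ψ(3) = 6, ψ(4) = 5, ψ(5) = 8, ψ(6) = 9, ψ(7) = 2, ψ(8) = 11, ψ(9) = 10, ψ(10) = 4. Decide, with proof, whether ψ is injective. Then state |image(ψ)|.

10

The values ψ(1), …, ψ(10) are 7, 1, 6, 5, 8, 9, 2, 11, 10, 4 — all distinct.
So ψ(x_1) = ψ(x_2) only when x_1 = x_2, and ψ is injective.
The image of ψ is {1, 2, 4, 5, 6, 7, 8, 9, 10, 11}, which has 10 elements.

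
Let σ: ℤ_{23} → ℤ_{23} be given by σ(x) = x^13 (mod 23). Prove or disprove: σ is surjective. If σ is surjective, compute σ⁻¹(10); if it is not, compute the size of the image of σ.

17

Since 23 is prime, the nonzero elements of ℤ_{23} form a cyclic group of order 22.
As gcd(13, 22) = 1, raising to the 13th power is a bijection on this group: if a^13 ≡ b^13 then (ab^{−1})^13 = 1, and the only element of order dividing gcd(13, 22) = 1 is 1, so a = b.
With σ(0) = 0 this makes σ injective on all of ℤ_{23}, hence bijective (finite equal-size domain and codomain). In particular σ is surjective.
Since σ is surjective, we find the preimage of 10. The inverse of x ↦ x^13 on (ℤ_{23})^× is x ↦ x^17, because 13·17 = 221 = 10·22 + 1 ≡ 1 (mod 22) and x^{22} = 1 for x ≠ 0 (Fermat). So σ⁻¹(10) = 10^17 mod 23.
Repeated squaring mod 23: 10^1 ≡ 10, 10^2 ≡ 10² = 100 ≡ 8, 10^4 ≡ 8² = 64 ≡ 18, 10^8 ≡ 18² = 324 ≡ 2, 10^16 ≡ 2² = 4. Since 17 = 16 + 1, 10^17 ≡ 4·10: 4·10 = 40 ≡ 17. So 10^17 ≡ 17 (mod 23).
Hence σ⁻¹(10) = 17.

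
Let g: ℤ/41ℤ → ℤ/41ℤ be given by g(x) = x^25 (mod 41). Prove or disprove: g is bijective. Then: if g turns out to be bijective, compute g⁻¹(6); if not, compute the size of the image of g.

g(3): Repeated squaring mod 41: 3^1 ≡ 3, 3^2 ≡ 3² = 9, 3^4 ≡ 9² = 81 ≡ 40, 3^8 ≡ 40² = 1600 ≡ 1, 3^16 ≡ 1² = 1. Since 25 = 16 + 8 + 1, 3^25 ≡ 1·1·3: 1·1 = 1, then 1·3 = 3. So 3^25 ≡ 3 (mod 41).
g(7): Repeated squaring mod 41: 7^1 ≡ 7, 7^2 ≡ 7² = 49 ≡ 8, 7^4 ≡ 8² = 64 ≡ 23, 7^8 ≡ 23² = 529 ≡ 37, 7^16 ≡ 37² = 1369 ≡ 16. Since 25 = 16 + 8 + 1, 7^25 ≡ 16·37·7: 16·37 = 592 ≡ 18, then 18·7 = 126 ≡ 3. So 7^25 ≡ 3 (mod 41).
So g(3) = g(7) = 3 while 3 ≠ 7, therefore g is not injective, hence not bijective.
Since g is not bijective, we determine |image(g)|. Computing x^25 mod 41 for each x (by repeated squaring, reducing mod 41 at every step), the values g(0), g(1), …, g(40) are: 0, 1, 32, 3, 40, 9, 14, 3, 9, 9, 1, 38, 38, 3, 14, 27, 1, 14, 1, 14, 32, 9, 27, 40, 27, 40, 14, 27, 38, 3, 3, 40, 32, 32, 38, 27, 32, 1, 38, 9, 40.
The distinct values are {0, 1, 3, 9, 14, 27, 32, 38, 40}; there are 9 of them.

9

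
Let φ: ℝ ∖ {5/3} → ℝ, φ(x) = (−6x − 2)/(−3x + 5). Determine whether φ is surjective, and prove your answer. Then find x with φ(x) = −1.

If φ(x) = 2, cross-multiplying gives −3(−6x − 2) = −6(−3x + 5), which simplifies to 6 = −30 — false.  So 2 has no preimage and φ is not surjective.
Solving φ(x) = −1: cross-multiplying gives −6x − 2 = −1(−3x + 5), which rearranges to −9x = −3, so x = 1/3.

1/3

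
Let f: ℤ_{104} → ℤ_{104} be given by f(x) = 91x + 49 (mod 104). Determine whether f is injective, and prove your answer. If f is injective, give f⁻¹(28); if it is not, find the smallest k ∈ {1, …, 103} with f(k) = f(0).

Recall: f is injective when f(a) = f(b) forces a = b.
We have gcd(91, 104) = 13 > 1. Taking a = 0 and b = 8: f(0) = 49 and f(8) = 91·8 + 49 = 777 ≡ 49 (mod 104).
So f(0) = f(8) while 0 ≠ 8, hence f is not injective.
Since f is not injective, we find the least positive k with f(k) = f(0): this means 91k ≡ 0 (mod 104), i.e. 104 ∣ 91k. Since gcd(91, 104) = 13, dividing through by 13 this holds exactly when 8 ∣ 7k, and as gcd(7, 8) = 1, exactly when 8 ∣ k.
The smallest positive such k is 8.

8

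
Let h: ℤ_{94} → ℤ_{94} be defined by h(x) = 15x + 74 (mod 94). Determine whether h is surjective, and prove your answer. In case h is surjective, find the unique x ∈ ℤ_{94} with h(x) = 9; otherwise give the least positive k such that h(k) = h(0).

27

By definition, surjectivity means every element of the codomain has a preimage under h.
Since gcd(15, 94) = 1, 15 is invertible modulo 94. Euclid's algorithm: 94 = 6·15 + 4, 15 = 3·4 + 3, 4 = 1·3 + 1; back-substituting gives 1 = 69·15 − 11·94, so 15⁻¹ ≡ 69 (mod 94).
Then y ↦ 69(y − 74) is a two-sided inverse to h, so every y ∈ ℤ_{94} has a preimage.
So h is surjective.
Since h is surjective, we find h⁻¹(9): we need 15x ≡ 9 − 74 ≡ 29 (mod 94). Using 15⁻¹ = 69: x ≡ 69·29 = 2001 = 21·94 + 27, so x = 27.
Check: h(27) = 15·27 + 74 = 479 = 5·94 + 9 ≡ 9 (mod 94).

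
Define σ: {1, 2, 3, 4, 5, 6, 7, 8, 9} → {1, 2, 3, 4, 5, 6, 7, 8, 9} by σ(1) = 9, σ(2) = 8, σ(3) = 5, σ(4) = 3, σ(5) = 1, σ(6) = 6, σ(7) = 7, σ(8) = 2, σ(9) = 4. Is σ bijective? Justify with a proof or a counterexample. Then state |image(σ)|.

9

The values 9, 8, 5, 3, 1, 6, 7, 2, 4 are a permutation of {1, 2, 3, 4, 5, 6, 7, 8, 9}: each element appears exactly once.
So σ is injective and surjective, hence bijective.
The image of σ is {1, 2, 3, 4, 5, 6, 7, 8, 9}, which has 9 elements.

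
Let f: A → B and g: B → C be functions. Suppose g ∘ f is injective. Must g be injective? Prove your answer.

No. Take A = {1}, B = {1, 2}, C = {1, 2}, f(a) = a for each a ∈ A, and g(b) = 1 if b ∈ {1, 2} else g(b) = b.
Then g ∘ f = f is injective (A ⊂ B and f is the inclusion), but g(1) = g(2) = 1 with 1 ≠ 2, so g is not injective.

not injective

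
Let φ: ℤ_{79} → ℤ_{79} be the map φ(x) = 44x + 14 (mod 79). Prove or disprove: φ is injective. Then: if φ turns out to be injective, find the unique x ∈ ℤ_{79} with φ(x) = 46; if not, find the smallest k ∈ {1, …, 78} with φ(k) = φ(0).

If φ(a) = φ(b), then 44a ≡ 44b (mod 79). Because gcd(44, 79) = 1, we may cancel 44 to get a ≡ b (mod 79).
So φ is injective.
We now compute 44⁻¹ mod 79 explicitly. Euclid's algorithm: 79 = 1·44 + 35, 44 = 1·35 + 9, 35 = 3·9 + 8, 9 = 1·8 + 1; back-substituting gives 1 = 9·44 − 5·79, so 44⁻¹ ≡ 9 (mod 79).
Since φ is injective, we compute φ⁻¹(46): solve 44x + 14 ≡ 46 (mod 79), i.e. 44x ≡ 32 (mod 79).
Multiplying by 44⁻¹ = 9 gives x ≡ 9·32 = 288 = 3·79 + 51 ≡ 51 (mod 79).
Check: φ(51) = 44·51 + 14 = 2258 = 28·79 + 46 ≡ 46 (mod 79).

51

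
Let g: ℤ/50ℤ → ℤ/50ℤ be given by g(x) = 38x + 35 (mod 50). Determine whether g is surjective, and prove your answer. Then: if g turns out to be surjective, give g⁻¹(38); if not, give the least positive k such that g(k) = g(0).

25

Since gcd(38, 50) = 2, we have 38x ≡ 0 (mod 2) for all x, so g(x) ≡ 1 (mod 2).
But 0 ≢ 1 (mod 2), so 0 ∈ ℤ/50ℤ has no preimage. Therefore g is not surjective.
Since g is not surjective, we find the least positive k with g(k) = g(0): this means 38k ≡ 0 (mod 50), i.e. 50 ∣ 38k. Since gcd(38, 50) = 2, dividing through by 2 this holds exactly when 25 ∣ 19k, and as gcd(19, 25) = 1, exactly when 25 ∣ k.
The smallest positive such k is 25.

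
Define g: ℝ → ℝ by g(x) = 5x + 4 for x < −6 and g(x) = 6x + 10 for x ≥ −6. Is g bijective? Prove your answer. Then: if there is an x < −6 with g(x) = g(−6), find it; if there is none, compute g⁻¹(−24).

Both pieces are strictly increasing (slopes 5 and 6), so each is injective on its own interval.
The left piece maps (−∞, −6) onto (−∞, −26); the right piece maps [−6, ∞) onto [−26, ∞).
Since −26 = −26, the images partition ℝ: g is injective and surjective, hence bijective.
Because the two images are disjoint, no x < −6 has g(x) = g(−6), so we compute g⁻¹(−24): −24 lies in [−26, ∞), so solve 6x + 10 = −24: x = (−24 − 10)/6 = −17/3.

-17/3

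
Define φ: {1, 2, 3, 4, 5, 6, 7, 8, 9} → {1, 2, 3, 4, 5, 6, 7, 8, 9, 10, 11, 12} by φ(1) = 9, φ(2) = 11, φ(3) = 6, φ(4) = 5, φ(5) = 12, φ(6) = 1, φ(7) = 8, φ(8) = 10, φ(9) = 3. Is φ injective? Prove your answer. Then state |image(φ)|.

9

The values φ(1), …, φ(9) are 9, 11, 6, 5, 12, 1, 8, 10, 3 — all distinct.
So φ(x_1) = φ(x_2) only when x_1 = x_2, and φ is injective.
The image of φ is {1, 3, 5, 6, 8, 9, 10, 11, 12}, which has 9 elements.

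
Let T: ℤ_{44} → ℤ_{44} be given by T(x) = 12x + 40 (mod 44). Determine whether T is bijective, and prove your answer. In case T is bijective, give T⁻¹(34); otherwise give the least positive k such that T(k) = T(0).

By definition, T is injective when T(a) = T(b) forces a = b.
We have gcd(12, 44) = 4 > 1. Taking a = 0 and b = 11: T(0) = 40 and T(11) = 12·11 + 40 = 172 ≡ 40 (mod 44).
So T(0) = T(11) while 0 ≠ 11, therefore T is not injective, hence not bijective.
Since T is not bijective, we find the least positive k with T(k) = T(0): this means 12k ≡ 0 (mod 44), i.e. 44 ∣ 12k. Since gcd(12, 44) = 4, dividing through by 4 this holds exactly when 11 ∣ 3k, and as gcd(3, 11) = 1, exactly when 11 ∣ k.
The smallest positive such k is 11.

11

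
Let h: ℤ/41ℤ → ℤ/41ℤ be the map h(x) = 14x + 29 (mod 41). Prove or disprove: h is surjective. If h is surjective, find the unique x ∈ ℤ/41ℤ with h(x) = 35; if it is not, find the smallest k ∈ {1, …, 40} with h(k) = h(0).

18

Recall: h is surjective if every y in the codomain equals h(x) for some x in the domain.
Since gcd(14, 41) = 1, 14 is invertible modulo 41. Euclid's algorithm: 41 = 2·14 + 13, 14 = 1·13 + 1; back-substituting gives 1 = 3·14 − 1·41, so 14⁻¹ ≡ 3 (mod 41).
For any y ∈ ℤ/41ℤ, x = 3(y − 29) mod 41 satisfies h(x) = 14·3(y − 29) + 29 ≡ y (since 14·3 ≡ 1 mod 41). So every y has a preimage.
Therefore h is surjective.
Since h is surjective, we compute h⁻¹(35): solve 14x + 29 ≡ 35 (mod 41), i.e. 14x ≡ 6 (mod 41).
Multiplying by 14⁻¹ = 3 gives x ≡ 3·6 = 18 ≡ 18 (mod 41).
Check: h(18) = 14·18 + 29 = 281 = 6·41 + 35 ≡ 35 (mod 41).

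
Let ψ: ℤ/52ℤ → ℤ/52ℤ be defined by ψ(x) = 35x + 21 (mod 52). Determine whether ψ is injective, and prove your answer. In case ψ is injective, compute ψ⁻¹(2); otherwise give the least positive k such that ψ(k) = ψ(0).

47

If ψ(s) = ψ(t), then 35s ≡ 35t (mod 52). Because gcd(35, 52) = 1, we may cancel 35 to get s ≡ t (mod 52).
Thus ψ is injective.
We now compute 35⁻¹ mod 52 explicitly. Euclid's algorithm: 52 = 1·35 + 17, 35 = 2·17 + 1; back-substituting gives 1 = 3·35 − 2·52, so 35⁻¹ ≡ 3 (mod 52).
Since ψ is injective, we compute ψ⁻¹(2): solve 35x + 21 ≡ 2 (mod 52), i.e. 35x ≡ 33 (mod 52).
Multiplying by 35⁻¹ = 3 gives x ≡ 3·33 = 99 = 1·52 + 47 ≡ 47 (mod 52).
Check: ψ(47) = 35·47 + 21 = 1666 = 32·52 + 2 ≡ 2 (mod 52).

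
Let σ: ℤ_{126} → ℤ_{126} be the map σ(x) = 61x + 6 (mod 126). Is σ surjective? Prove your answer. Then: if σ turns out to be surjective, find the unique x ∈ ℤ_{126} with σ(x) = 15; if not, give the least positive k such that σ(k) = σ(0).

Since gcd(61, 126) = 1, 61 is invertible modulo 126. Euclid's algorithm: 126 = 2·61 + 4, 61 = 15·4 + 1; back-substituting gives 1 = 31·61 − 15·126, so 61⁻¹ ≡ 31 (mod 126).
Then y ↦ 31(y − 6) is a two-sided inverse to σ, so every y ∈ ℤ_{126} has a preimage.
So σ is surjective.
Since σ is surjective, we compute σ⁻¹(15): solve 61x + 6 ≡ 15 (mod 126), i.e. 61x ≡ 9 (mod 126).
Multiplying by 61⁻¹ = 31 gives x ≡ 31·9 = 279 = 2·126 + 27 ≡ 27 (mod 126).
Check: σ(27) = 61·27 + 6 = 1653 = 13·126 + 15 ≡ 15 (mod 126).

27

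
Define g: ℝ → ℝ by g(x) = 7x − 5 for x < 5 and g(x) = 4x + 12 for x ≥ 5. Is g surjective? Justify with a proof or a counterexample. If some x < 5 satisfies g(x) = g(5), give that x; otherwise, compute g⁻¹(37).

25/4

Both pieces are strictly increasing (slopes 7 and 4), so each is injective on its own interval.
The left piece maps (−∞, 5) onto (−∞, 30); the right piece maps [5, ∞) onto [32, ∞).
The union (−∞, 30) ∪ [32, ∞) omits the interval between 30 and 32; in particular 30 has no preimage. So g is not surjective.
Because the two images are disjoint, no x < 5 has g(x) = g(5), so we compute g⁻¹(37): 37 lies in [32, ∞), so solve 4x + 12 = 37: x = (37 − 12)/4 = 25/4.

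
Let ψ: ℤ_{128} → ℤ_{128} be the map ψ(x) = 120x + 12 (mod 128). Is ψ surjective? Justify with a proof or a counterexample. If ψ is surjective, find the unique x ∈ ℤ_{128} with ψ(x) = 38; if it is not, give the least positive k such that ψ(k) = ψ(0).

16

Recall that surjectivity means every element of the codomain has a preimage under ψ.
Since gcd(120, 128) = 8, we have 120x ≡ 0 (mod 8) for all x, so ψ(x) ≡ 4 (mod 8).
But 0 ≢ 4 (mod 8), so 0 ∈ ℤ_{128} has no preimage. Hence ψ is not surjective.
Since ψ is not surjective, we find the least positive k with ψ(k) = ψ(0): this means 120k ≡ 0 (mod 128), i.e. 128 ∣ 120k. Since gcd(120, 128) = 8, dividing through by 8 this holds exactly when 16 ∣ 15k, and as gcd(15, 16) = 1, exactly when 16 ∣ k.
The smallest positive such k is 16.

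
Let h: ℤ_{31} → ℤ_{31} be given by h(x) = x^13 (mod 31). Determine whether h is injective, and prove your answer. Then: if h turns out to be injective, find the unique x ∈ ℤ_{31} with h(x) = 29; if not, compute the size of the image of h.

Since 31 is prime, the nonzero elements of ℤ_{31} form a cyclic group of order 30.
As gcd(13, 30) = 1, raising to the 13th power is a bijection on this group: if a^13 ≡ b^13 then (ab^{−1})^13 = 1, and the only element of order dividing gcd(13, 30) = 1 is 1, so a = b.
With h(0) = 0 this makes h injective on all of ℤ_{31}, hence bijective (finite equal-size domain and codomain). In particular h is injective.
Since h is injective, we find the preimage of 29. The inverse of x ↦ x^13 on (ℤ_{31})^× is x ↦ x^7, because 13·7 = 91 = 3·30 + 1 ≡ 1 (mod 30) and x^{30} = 1 for x ≠ 0 (Fermat). So h⁻¹(29) = 29^7 mod 31.
Repeated squaring mod 31: 29^1 ≡ 29, 29^2 ≡ 29² = 841 ≡ 4, 29^4 ≡ 4² = 16. Since 7 = 4 + 2 + 1, 29^7 ≡ 16·4·29: 16·4 = 64 ≡ 2, then 2·29 = 58 ≡ 27. So 29^7 ≡ 27 (mod 31).
Hence h⁻¹(29) = 27.

27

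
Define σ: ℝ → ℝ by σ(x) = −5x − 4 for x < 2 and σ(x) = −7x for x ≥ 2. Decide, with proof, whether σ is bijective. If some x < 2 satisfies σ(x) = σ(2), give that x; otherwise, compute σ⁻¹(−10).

Both pieces are strictly decreasing (slopes −5 and −7), so each is injective on its own interval.
The left piece maps (−∞, 2) onto (−14, ∞); the right piece maps [2, ∞) onto (−∞, −14].
Since −14 = −14, the images partition ℝ: σ is injective and surjective, hence bijective.
Because the two images are disjoint, no x < 2 has σ(x) = σ(2), so we compute σ⁻¹(−10): −10 lies in (−14, ∞), so solve −5x − 4 = −10: x = (−10 + 4)/(−5) = 6/5.

6/5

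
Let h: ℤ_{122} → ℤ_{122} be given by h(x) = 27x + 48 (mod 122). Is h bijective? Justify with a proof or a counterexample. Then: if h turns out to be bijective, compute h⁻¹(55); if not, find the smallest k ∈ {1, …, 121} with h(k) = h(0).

59

Suppose h(a) = h(b) in ℤ_{122}. Then 27a + 48 ≡ 27b + 48 (mod 122), hence 27(a − b) ≡ 0 (mod 122).
Since gcd(27, 122) = 1, 27 is invertible modulo 122, hence a − b ≡ 0 (mod 122), i.e. a = b.
We now compute 27⁻¹ mod 122 explicitly. Euclid's algorithm: 122 = 4·27 + 14, 27 = 1·14 + 13, 14 = 1·13 + 1; back-substituting gives 1 = 113·27 − 25·122, so 27⁻¹ ≡ 113 (mod 122).
Then y ↦ 113(y − 48) is a two-sided inverse to h, so every y ∈ ℤ_{122} has a preimage.
Therefore h is bijective.
Since h is bijective, we compute h⁻¹(55): solve 27x + 48 ≡ 55 (mod 122), i.e. 27x ≡ 7 (mod 122).
Multiplying by 27⁻¹ = 113 gives x ≡ 113·7 = 791 = 6·122 + 59 ≡ 59 (mod 122).
Check: h(59) = 27·59 + 48 = 1641 = 13·122 + 55 ≡ 55 (mod 122).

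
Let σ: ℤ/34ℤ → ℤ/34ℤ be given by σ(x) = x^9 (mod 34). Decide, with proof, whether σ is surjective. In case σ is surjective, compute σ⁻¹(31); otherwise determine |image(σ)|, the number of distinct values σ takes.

Computing x^9 mod 34 for each x (by repeated squaring, reducing mod 34 at every step), the values σ(0), σ(1), …, σ(33) are: 0, 1, 2, 31, 4, 29, 28, 27, 8, 9, 24, 23, 22, 13, 20, 15, 16, 17, 18, 19, 14, 21, 12, 11, 10, 25, 26, 7, 6, 5, 30, 3, 32, 33.
Every element of ℤ/34ℤ appears exactly once in this list, so σ is a bijection, and in particular surjective.
Since σ is surjective, we read off the preimage of 31 from the same table: σ(3) = 31, so σ⁻¹(31) = 3.

3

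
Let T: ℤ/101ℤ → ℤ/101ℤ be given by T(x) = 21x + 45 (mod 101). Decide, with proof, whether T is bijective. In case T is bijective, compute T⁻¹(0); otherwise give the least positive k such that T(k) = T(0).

If T(x_1) = T(x_2), then 21x_1 ≡ 21x_2 (mod 101). Because gcd(21, 101) = 1, we may cancel 21 to get x_1 ≡ x_2 (mod 101).
We now compute 21⁻¹ mod 101 explicitly. Euclid's algorithm: 101 = 4·21 + 17, 21 = 1·17 + 4, 17 = 4·4 + 1; back-substituting gives 1 = 77·21 − 16·101, so 21⁻¹ ≡ 77 (mod 101).
For any y ∈ ℤ/101ℤ, x = 77(y − 45) mod 101 satisfies T(x) = 21·77(y − 45) + 45 ≡ y (since 21·77 ≡ 1 mod 101). So every y has a preimage.
Thus T is bijective.
Since T is bijective, we find T⁻¹(0): we need 21x ≡ 0 − 45 ≡ 56 (mod 101). Using 21⁻¹ = 77: x ≡ 77·56 = 4312 = 42·101 + 70, so x = 70.
Check: T(70) = 21·70 + 45 = 1515 = 15·101 + 0 ≡ 0 (mod 101).

70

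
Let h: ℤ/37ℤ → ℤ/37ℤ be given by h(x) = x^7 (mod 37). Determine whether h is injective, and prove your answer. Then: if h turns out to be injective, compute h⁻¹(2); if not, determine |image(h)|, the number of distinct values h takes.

22

Since 37 is prime, the nonzero elements of ℤ/37ℤ form a cyclic group of order 36.
As gcd(7, 36) = 1, raising to the 7th power is a bijection on this group: if a^7 ≡ b^7 then (ab^{−1})^7 = 1, and the only element of order dividing gcd(7, 36) = 1 is 1, so a = b.
With h(0) = 0 this makes h injective on all of ℤ/37ℤ, hence bijective (finite equal-size domain and codomain). In particular h is injective.
Since h is injective, we find the preimage of 2. The inverse of x ↦ x^7 on (ℤ/37ℤ)^× is x ↦ x^31, because 7·31 = 217 = 6·36 + 1 ≡ 1 (mod 36) and x^{36} = 1 for x ≠ 0 (Fermat). So h⁻¹(2) = 2^31 mod 37.
Repeated squaring mod 37: 2^1 ≡ 2, 2^2 ≡ 2² = 4, 2^4 ≡ 4² = 16, 2^8 ≡ 16² = 256 ≡ 34, 2^16 ≡ 34² = 1156 ≡ 9. Since 31 = 16 + 8 + 4 + 2 + 1, 2^31 ≡ 9·34·16·4·2: 9·34 = 306 ≡ 10, then 10·16 = 160 ≡ 12, then 12·4 = 48 ≡ 11, then 11·2 = 22. So 2^31 ≡ 22 (mod 37).
Hence h⁻¹(2) = 22.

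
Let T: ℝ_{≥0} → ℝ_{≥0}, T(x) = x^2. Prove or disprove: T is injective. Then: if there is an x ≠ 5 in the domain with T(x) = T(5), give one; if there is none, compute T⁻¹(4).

On ℝ_{≥0}, x ↦ x^2 is strictly increasing, so T(x_1) = T(x_2) forces x_1 = x_2. Therefore T is injective.
Since x ↦ x^2 is strictly increasing on ℝ_{≥0}, it is injective there, so no x ≠ 5 in the domain has T(x) = T(5). We therefore compute T⁻¹(4) = 4^{1/2} = 2 (indeed 2^2 = 4).

2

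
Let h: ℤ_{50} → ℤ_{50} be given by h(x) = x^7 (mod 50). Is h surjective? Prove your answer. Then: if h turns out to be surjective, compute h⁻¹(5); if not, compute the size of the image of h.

h(0) = 0^7 = 0.
h(10): Repeated squaring mod 50: 10^1 ≡ 10, 10^2 ≡ 10² = 100 ≡ 0, 10^4 ≡ 0² = 0. Since 7 = 4 + 2 + 1, 10^7 ≡ 0·0·10: 0·0 = 0, then 0·10 = 0. So 10^7 ≡ 0 (mod 50).
So h(0) = h(10) = 0 while 0 ≠ 10, therefore h is not injective.
A non-injective map from the 50-element set ℤ_{50} to itself takes at most 49 distinct values, so it cannot be surjective. Therefore h is not surjective.
Since h is not surjective, we determine |image(h)|. Computing x^7 mod 50 for each x (by repeated squaring, reducing mod 50 at every step), the values h(0), h(1), …, h(49) are: 0, 1, 28, 37, 34, 25, 36, 43, 2, 19, 0, 21, 8, 17, 4, 25, 6, 23, 32, 39, 0, 41, 38, 47, 24, 25, 26, 3, 12, 9, 0, 11, 18, 27, 44, 25, 46, 33, 42, 29, 0, 31, 48, 7, 14, 25, 16, 13, 22, 49.
The distinct values are {0, 1, 2, 3, 4, 6, 7, 8, 9, 11, 12, 13, 14, 16, 17, 18, 19, 21, 22, 23, 24, 25, 26, 27, 28, 29, 31, 32, 33, 34, 36, 37, 38, 39, 41, 42, 43, 44, 46, 47, 48, 49}; there are 42 of them.

42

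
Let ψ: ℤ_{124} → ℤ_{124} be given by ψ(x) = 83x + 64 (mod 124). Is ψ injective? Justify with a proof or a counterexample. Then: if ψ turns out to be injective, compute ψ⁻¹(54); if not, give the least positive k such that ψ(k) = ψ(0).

94

Recall: ψ is injective when ψ(u) = ψ(v) forces u = v.
Suppose ψ(u) = ψ(v) in ℤ_{124}. Then 83u + 64 ≡ 83v + 64 (mod 124), hence 83(u − v) ≡ 0 (mod 124).
Since gcd(83, 124) = 1, 83 is invertible modulo 124, so u − v ≡ 0 (mod 124), i.e. u = v.
So ψ is injective.
We now compute 83⁻¹ mod 124 explicitly. Euclid's algorithm: 124 = 1·83 + 41, 83 = 2·41 + 1; back-substituting gives 1 = 3·83 − 2·124, so 83⁻¹ ≡ 3 (mod 124).
Since ψ is injective, we find ψ⁻¹(54): we need 83x ≡ 54 − 64 ≡ 114 (mod 124). Using 83⁻¹ = 3: x ≡ 3·114 = 342 = 2·124 + 94, so x = 94.
Check: ψ(94) = 83·94 + 64 = 7866 = 63·124 + 54 ≡ 54 (mod 124).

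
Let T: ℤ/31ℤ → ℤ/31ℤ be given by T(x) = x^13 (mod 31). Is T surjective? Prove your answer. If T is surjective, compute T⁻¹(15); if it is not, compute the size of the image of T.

Since 31 is prime, the nonzero elements of ℤ/31ℤ form a cyclic group of order 30.
As gcd(13, 30) = 1, raising to the 13th power is a bijection on this group: if a^13 ≡ b^13 then (ab^{−1})^13 = 1, and the only element of order dividing gcd(13, 30) = 1 is 1, so a = b.
With T(0) = 0 this makes T injective on all of ℤ/31ℤ, hence bijective (finite equal-size domain and codomain). In particular T is surjective.
Since T is surjective, we find the preimage of 15. The inverse of x ↦ x^13 on (ℤ/31ℤ)^× is x ↦ x^7, because 13·7 = 91 = 3·30 + 1 ≡ 1 (mod 30) and x^{30} = 1 for x ≠ 0 (Fermat). So T⁻¹(15) = 15^7 mod 31.
Repeated squaring mod 31: 15^1 ≡ 15, 15^2 ≡ 15² = 225 ≡ 8, 15^4 ≡ 8² = 64 ≡ 2. Since 7 = 4 + 2 + 1, 15^7 ≡ 2·8·15: 2·8 = 16, then 16·15 = 240 ≡ 23. So 15^7 ≡ 23 (mod 31).
Hence T⁻¹(15) = 23.

23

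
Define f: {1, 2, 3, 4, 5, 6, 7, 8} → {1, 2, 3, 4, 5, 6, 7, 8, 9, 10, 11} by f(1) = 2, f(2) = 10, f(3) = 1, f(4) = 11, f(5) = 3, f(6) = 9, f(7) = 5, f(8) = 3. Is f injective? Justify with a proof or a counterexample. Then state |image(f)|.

7

f(5) = 3 = f(8) with 5 ≠ 8, so f is not injective.
The image of f is {1, 2, 3, 5, 9, 10, 11}, which has 7 elements.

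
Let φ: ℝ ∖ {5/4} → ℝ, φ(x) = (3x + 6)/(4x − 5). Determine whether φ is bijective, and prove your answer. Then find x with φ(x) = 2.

16/5

If φ(x) = 3/4, cross-multiplying gives 4(3x + 6) = 3(4x − 5), which simplifies to 24 = −15 — false.  So 3/4 has no preimage and φ is not surjective.
Hence φ is not bijective.
Solving φ(x) = 2: cross-multiplying gives 3x + 6 = 2(4x − 5), which rearranges to −5x = −16, so x = 16/5.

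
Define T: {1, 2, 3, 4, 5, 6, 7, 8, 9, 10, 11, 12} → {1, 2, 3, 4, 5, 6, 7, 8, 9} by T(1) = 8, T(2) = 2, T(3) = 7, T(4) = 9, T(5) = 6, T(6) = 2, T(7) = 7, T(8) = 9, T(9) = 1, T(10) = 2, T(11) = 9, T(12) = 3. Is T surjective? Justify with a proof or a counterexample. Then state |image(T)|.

No element maps to 4, so T is not surjective.
The image of T is {1, 2, 3, 6, 7, 8, 9}, which has 7 elements.

7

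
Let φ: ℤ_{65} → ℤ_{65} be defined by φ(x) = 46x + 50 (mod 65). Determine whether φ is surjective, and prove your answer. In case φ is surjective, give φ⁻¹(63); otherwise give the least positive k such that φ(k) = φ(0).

By definition, φ is surjective if every y in the codomain equals φ(x) for some x in the domain.
Since gcd(46, 65) = 1, 46 is invertible modulo 65. Euclid's algorithm: 65 = 1·46 + 19, 46 = 2·19 + 8, 19 = 2·8 + 3, 8 = 2·3 + 2, 3 = 1·2 + 1; back-substituting gives 1 = 41·46 − 29·65, so 46⁻¹ ≡ 41 (mod 65).
For any y ∈ ℤ_{65}, x = 41(y − 50) mod 65 satisfies φ(x) = 46·41(y − 50) + 50 ≡ y (since 46·41 ≡ 1 mod 65). So every y has a preimage.
Therefore φ is surjective.
Since φ is surjective, we find φ⁻¹(63): we need 46x ≡ 63 − 50 ≡ 13 (mod 65). Using 46⁻¹ = 41: x ≡ 41·13 = 533 = 8·65 + 13, so x = 13.
Check: φ(13) = 46·13 + 50 = 648 = 9·65 + 63 ≡ 63 (mod 65).

13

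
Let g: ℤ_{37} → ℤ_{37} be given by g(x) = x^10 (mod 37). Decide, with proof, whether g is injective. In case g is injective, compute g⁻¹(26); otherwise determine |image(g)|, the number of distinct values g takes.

g(18): Repeated squaring mod 37: 18^1 ≡ 18, 18^2 ≡ 18² = 324 ≡ 28, 18^4 ≡ 28² = 784 ≡ 7, 18^8 ≡ 7² = 49 ≡ 12. Since 10 = 8 + 2, 18^10 ≡ 12·28: 12·28 = 336 ≡ 3. So 18^10 ≡ 3 (mod 37).
g(19): Repeated squaring mod 37: 19^1 ≡ 19, 19^2 ≡ 19² = 361 ≡ 28, 19^4 ≡ 28² = 784 ≡ 7, 19^8 ≡ 7² = 49 ≡ 12. Since 10 = 8 + 2, 19^10 ≡ 12·28: 12·28 = 336 ≡ 3. So 19^10 ≡ 3 (mod 37).
So g(18) = g(19) = 3 while 18 ≠ 19, thus g is not injective.
Since g is not injective, we determine |image(g)|. Computing x^10 mod 37 for each x (by repeated squaring, reducing mod 37 at every step), the values g(0), g(1), …, g(36) are: 0, 1, 25, 34, 33, 30, 36, 7, 11, 9, 10, 26, 12, 4, 27, 21, 16, 28, 3, 3, 28, 16, 21, 27, 4, 12, 26, 10, 9, 11, 7, 36, 30, 33, 34, 25, 1.
The distinct values are {0, 1, 3, 4, 7, 9, 10, 11, 12, 16, 21, 25, 26, 27, 28, 30, 33, 34, 36}; there are 19 of them.

19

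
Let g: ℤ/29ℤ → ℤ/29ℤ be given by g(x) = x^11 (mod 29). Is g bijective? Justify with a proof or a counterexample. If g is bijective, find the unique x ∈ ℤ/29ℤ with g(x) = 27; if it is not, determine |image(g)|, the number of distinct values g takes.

Since 29 is prime, the nonzero elements of ℤ/29ℤ form a cyclic group of order 28.
As gcd(11, 28) = 1, raising to the 11th power is a bijection on this group: if a^11 ≡ b^11 then (ab^{−1})^11 = 1, and the only element of order dividing gcd(11, 28) = 1 is 1, so a = b.
With g(0) = 0 this makes g injective on all of ℤ/29ℤ, hence bijective (finite equal-size domain and codomain). In particular g is bijective.
Since g is bijective, we find the preimage of 27. The inverse of x ↦ x^11 on (ℤ/29ℤ)^× is x ↦ x^23, because 11·23 = 253 = 9·28 + 1 ≡ 1 (mod 28) and x^{28} = 1 for x ≠ 0 (Fermat). So g⁻¹(27) = 27^23 mod 29.
Repeated squaring mod 29: 27^1 ≡ 27, 27^2 ≡ 27² = 729 ≡ 4, 27^4 ≡ 4² = 16, 27^8 ≡ 16² = 256 ≡ 24, 27^16 ≡ 24² = 576 ≡ 25. Since 23 = 16 + 4 + 2 + 1, 27^23 ≡ 25·16·4·27: 25·16 = 400 ≡ 23, then 23·4 = 92 ≡ 5, then 5·27 = 135 ≡ 19. So 27^23 ≡ 19 (mod 29).
Hence g⁻¹(27) = 19.

19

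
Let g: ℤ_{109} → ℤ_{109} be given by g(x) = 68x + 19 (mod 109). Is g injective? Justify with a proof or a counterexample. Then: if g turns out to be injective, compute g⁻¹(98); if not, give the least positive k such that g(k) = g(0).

If g(u) = g(v), then 68u ≡ 68v (mod 109). Because gcd(68, 109) = 1, we may cancel 68 to get u ≡ v (mod 109).
Therefore g is injective.
We now compute 68⁻¹ mod 109 explicitly. Euclid's algorithm: 109 = 1·68 + 41, 68 = 1·41 + 27, 41 = 1·27 + 14, 27 = 1·14 + 13, 14 = 1·13 + 1; back-substituting gives 1 = 101·68 − 63·109, so 68⁻¹ ≡ 101 (mod 109).
Since g is injective, we compute g⁻¹(98): solve 68x + 19 ≡ 98 (mod 109), i.e. 68x ≡ 79 (mod 109).
Multiplying by 68⁻¹ = 101 gives x ≡ 101·79 = 7979 = 73·109 + 22 ≡ 22 (mod 109).
Check: g(22) = 68·22 + 19 = 1515 = 13·109 + 98 ≡ 98 (mod 109).

22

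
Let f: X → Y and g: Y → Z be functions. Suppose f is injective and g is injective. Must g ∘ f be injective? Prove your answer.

injective

Suppose (g ∘ f)(s) = (g ∘ f)(t), i.e. g(f(s)) = g(f(t)).
Since g is injective, f(s) = f(t). Since f is injective, s = t. Thus g ∘ f is injective.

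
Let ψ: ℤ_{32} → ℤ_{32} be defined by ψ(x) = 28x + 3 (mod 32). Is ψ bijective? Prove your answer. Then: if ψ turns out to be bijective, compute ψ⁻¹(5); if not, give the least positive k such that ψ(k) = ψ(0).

8

We have gcd(28, 32) = 4 > 1. Taking a = 0 and b = 8: ψ(0) = 3 and ψ(8) = 28·8 + 3 = 227 ≡ 3 (mod 32).
So ψ(0) = ψ(8) while 0 ≠ 8, therefore ψ is not injective, hence not bijective.
Since ψ is not bijective, we find the least positive k with ψ(k) = ψ(0): this means 28k ≡ 0 (mod 32), i.e. 32 ∣ 28k. Since gcd(28, 32) = 4, dividing through by 4 this holds exactly when 8 ∣ 7k, and as gcd(7, 8) = 1, exactly when 8 ∣ k.
The smallest positive such k is 8.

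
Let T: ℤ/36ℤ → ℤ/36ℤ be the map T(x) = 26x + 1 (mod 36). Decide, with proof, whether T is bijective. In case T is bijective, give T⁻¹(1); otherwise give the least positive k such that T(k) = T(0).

Recall: T is injective if T(x_1) = T(x_2) implies x_1 = x_2.
We have gcd(26, 36) = 2 > 1. Taking x_1 = 0 and x_2 = 18: T(0) = 1 and T(18) = 26·18 + 1 = 469 ≡ 1 (mod 36).
So T(0) = T(18) while 0 ≠ 18, therefore T is not injective, hence not bijective.
Since T is not bijective, we find the least positive k with T(k) = T(0): this means 26k ≡ 0 (mod 36), i.e. 36 ∣ 26k. Since gcd(26, 36) = 2, dividing through by 2 this holds exactly when 18 ∣ 13k, and as gcd(13, 18) = 1, exactly when 18 ∣ k.
The smallest positive such k is 18.

18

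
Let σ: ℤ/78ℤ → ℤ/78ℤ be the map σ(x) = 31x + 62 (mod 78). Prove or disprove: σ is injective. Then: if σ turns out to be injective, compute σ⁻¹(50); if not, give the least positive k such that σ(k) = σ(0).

If σ(x_1) = σ(x_2), then 31x_1 ≡ 31x_2 (mod 78). Because gcd(31, 78) = 1, we may cancel 31 to get x_1 ≡ x_2 (mod 78).
Therefore σ is injective.
We now compute 31⁻¹ mod 78 explicitly. Euclid's algorithm: 78 = 2·31 + 16, 31 = 1·16 + 15, 16 = 1·15 + 1; back-substituting gives 1 = 73·31 − 29·78, so 31⁻¹ ≡ 73 (mod 78).
Since σ is injective, we find σ⁻¹(50): we need 31x ≡ 50 − 62 ≡ 66 (mod 78). Using 31⁻¹ = 73: x ≡ 73·66 = 4818 = 61·78 + 60, so x = 60.
Check: σ(60) = 31·60 + 62 = 1922 = 24·78 + 50 ≡ 50 (mod 78).

60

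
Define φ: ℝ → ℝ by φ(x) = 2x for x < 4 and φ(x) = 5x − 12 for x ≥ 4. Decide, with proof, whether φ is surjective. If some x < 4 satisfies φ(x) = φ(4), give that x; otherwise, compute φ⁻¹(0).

0

Both pieces are strictly increasing (slopes 2 and 5), so each is injective on its own interval.
The left piece maps (−∞, 4) onto (−∞, 8); the right piece maps [4, ∞) onto [8, ∞).
These images together cover ℝ, so φ is surjective.
Because the two images are disjoint, no x < 4 has φ(x) = φ(4), so we compute φ⁻¹(0): 0 lies in (−∞, 8), so solve 2x = 0: x = (0 − 0)/2 = 0.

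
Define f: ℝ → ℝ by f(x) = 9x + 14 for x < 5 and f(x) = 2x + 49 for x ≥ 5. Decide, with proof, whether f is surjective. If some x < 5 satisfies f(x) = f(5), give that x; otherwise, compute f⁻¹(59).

5

Both pieces are strictly increasing (slopes 9 and 2), so each is injective on its own interval.
The left piece maps (−∞, 5) onto (−∞, 59); the right piece maps [5, ∞) onto [59, ∞).
These images together cover ℝ, so f is surjective.
Because the two images are disjoint, no x < 5 has f(x) = f(5), so we compute f⁻¹(59): 59 lies in [59, ∞), so solve 2x + 49 = 59: x = (59 − 49)/2 = 5.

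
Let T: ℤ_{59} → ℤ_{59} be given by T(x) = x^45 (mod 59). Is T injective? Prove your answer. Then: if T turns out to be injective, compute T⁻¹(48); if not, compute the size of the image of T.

49

Since 59 is prime, the nonzero elements of ℤ_{59} form a cyclic group of order 58.
As gcd(45, 58) = 1, raising to the 45th power is a bijection on this group: if u^45 ≡ v^45 then (uv^{−1})^45 = 1, and the only element of order dividing gcd(45, 58) = 1 is 1, so u = v.
With T(0) = 0 this makes T injective on all of ℤ_{59}, hence bijective (finite equal-size domain and codomain). In particular T is injective.
Since T is injective, we find the preimage of 48. The inverse of x ↦ x^45 on (ℤ_{59})^× is x ↦ x^49, because 45·49 = 2205 = 38·58 + 1 ≡ 1 (mod 58) and x^{58} = 1 for x ≠ 0 (Fermat). So T⁻¹(48) = 48^49 mod 59.
Repeated squaring mod 59: 48^1 ≡ 48, 48^2 ≡ 48² = 2304 ≡ 3, 48^4 ≡ 3² = 9, 48^8 ≡ 9² = 81 ≡ 22, 48^16 ≡ 22² = 484 ≡ 12, 48^32 ≡ 12² = 144 ≡ 26. Since 49 = 32 + 16 + 1, 48^49 ≡ 26·12·48: 26·12 = 312 ≡ 17, then 17·48 = 816 ≡ 49. So 48^49 ≡ 49 (mod 59).
Hence T⁻¹(48) = 49.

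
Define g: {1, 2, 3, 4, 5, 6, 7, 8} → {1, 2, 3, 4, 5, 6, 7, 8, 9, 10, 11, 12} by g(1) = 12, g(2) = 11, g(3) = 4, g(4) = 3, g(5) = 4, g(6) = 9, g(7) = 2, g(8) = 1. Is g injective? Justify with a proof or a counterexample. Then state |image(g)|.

g(3) = 4 = g(5) with 3 ≠ 5, so g is not injective.
The image of g is {1, 2, 3, 4, 9, 11, 12}, which has 7 elements.

7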